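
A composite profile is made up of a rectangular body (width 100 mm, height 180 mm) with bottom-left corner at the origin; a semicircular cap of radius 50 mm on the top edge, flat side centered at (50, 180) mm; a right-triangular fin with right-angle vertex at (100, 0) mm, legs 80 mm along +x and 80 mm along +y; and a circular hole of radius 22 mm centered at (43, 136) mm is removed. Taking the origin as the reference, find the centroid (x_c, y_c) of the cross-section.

rectangular body: A = 100 × 180 = 18000.00, centroid at (50.00, 90.00).
semicircular top: A = ½π·50² = 3926.99, centroid at (50.00, 201.22).
triangular fin: A = ½·80·80 = 3200.00, centroid at (126.67, 26.67).
hole: A = −π·22² = -1520.53, centroid at (43.00, 136.00).
ΣA = 23606.46 mm², ΣAx_c = 1436300.05 mm³, ΣAy_c = 2288732.82 mm³.
x_c = 1436300.05/23606.46 = 60.84 mm; y_c = 2288732.82/23606.46 = 96.95 mm.

x_c = 60.84 mm, y_c = 96.95 mm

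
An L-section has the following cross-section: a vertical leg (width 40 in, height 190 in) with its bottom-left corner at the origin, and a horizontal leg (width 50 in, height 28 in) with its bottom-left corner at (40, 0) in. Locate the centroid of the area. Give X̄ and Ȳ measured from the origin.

X̄ = 27.00 in, Ȳ = 82.40 in

Part | A | x̄ᵢ | ȳᵢ | A·x̄ᵢ | A·ȳᵢ
vertical leg | 7600.00 | 20.00 | 95.00 | 152000.00 | 722000.00
horizontal leg | 1400.00 | 65.00 | 14.00 | 91000.00 | 19600.00
Σ | 9000.00 |  |  | 243000.00 | 741600.00
X̄ = 243000.00 / 9000.00 = 27.00 in
Ȳ = 741600.00 / 9000.00 = 82.40 in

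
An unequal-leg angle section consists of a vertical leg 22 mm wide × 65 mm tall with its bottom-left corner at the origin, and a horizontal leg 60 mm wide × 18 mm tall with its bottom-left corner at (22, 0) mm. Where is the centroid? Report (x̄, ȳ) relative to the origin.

vertical leg: A = 22 × 65 = 1430.00, centroid at (11.00, 32.50).
horizontal leg: A = 60 × 18 = 1080.00, centroid at (52.00, 9.00).
ΣA = 2510.00 mm²
ΣAx̄ = (1430.00)(11.00) + (1080.00)(52.00) = 71890.00 mm³
ΣAȳ = (1430.00)(32.50) + (1080.00)(9.00) = 56195.00 mm³
x̄ = 71890.00 / 2510.00 = 28.64 mm
ȳ = 56195.00 / 2510.00 = 22.39 mm

x̄ = 28.64 mm, ȳ = 22.39 mm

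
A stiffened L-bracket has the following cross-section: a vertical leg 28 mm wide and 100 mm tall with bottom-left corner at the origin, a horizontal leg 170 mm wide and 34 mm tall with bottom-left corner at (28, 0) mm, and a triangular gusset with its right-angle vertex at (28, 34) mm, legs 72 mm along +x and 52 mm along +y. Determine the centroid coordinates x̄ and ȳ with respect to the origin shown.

x̄ = 75.55 mm, ȳ = 31.99 mm

vertical leg: A = 28 × 100 = 2800.00, centroid at (14.00, 50.00).
horizontal leg: A = 170 × 34 = 5780.00, centroid at (113.00, 17.00).
gusset: A = ½·72·52 = 1872.00, centroid at (52.00, 51.33).
ΣA = 10452.00 mm², ΣAx̄ = 789684.00 mm³, ΣAȳ = 334356.00 mm³.
x̄ = 789684.00/10452.00 = 75.55 mm; ȳ = 334356.00/10452.00 = 31.99 mm.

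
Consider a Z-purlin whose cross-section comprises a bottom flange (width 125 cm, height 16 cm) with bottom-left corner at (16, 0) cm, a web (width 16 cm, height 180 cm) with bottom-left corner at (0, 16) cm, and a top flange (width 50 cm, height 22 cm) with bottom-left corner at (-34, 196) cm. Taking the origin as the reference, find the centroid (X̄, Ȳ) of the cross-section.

bottom flange: A = 125 × 16 = 2000.00, centroid at (78.50, 8.00).
web: A = 16 × 180 = 2880.00, centroid at (8.00, 106.00).
top flange: A = 50 × 22 = 1100.00, centroid at (-9.00, 207.00).
ΣA = 5980.00 cm²
ΣAX̄ = (2000.00)(78.50) + (2880.00)(8.00) + (1100.00)(-9.00) = 170140.00 cm³
ΣAȲ = (2000.00)(8.00) + (2880.00)(106.00) + (1100.00)(207.00) = 548980.00 cm³
X̄ = 170140.00 / 5980.00 = 28.45 cm
Ȳ = 548980.00 / 5980.00 = 91.80 cm

X̄ = 28.45 cm, Ȳ = 91.80 cm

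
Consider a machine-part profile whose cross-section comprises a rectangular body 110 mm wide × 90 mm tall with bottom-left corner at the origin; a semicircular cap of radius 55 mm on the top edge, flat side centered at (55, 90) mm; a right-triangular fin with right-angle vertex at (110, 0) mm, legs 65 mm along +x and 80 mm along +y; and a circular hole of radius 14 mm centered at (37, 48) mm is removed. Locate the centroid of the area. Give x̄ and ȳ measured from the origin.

x̄ = 67.65 mm, ȳ = 61.54 mm

rectangular body: A = 110 × 90 = 9900.00, centroid at (55.00, 45.00).
semicircular top: A = ½π·55² = 4751.66, centroid at (55.00, 113.34).
triangular fin: A = ½·65·80 = 2600.00, centroid at (131.67, 26.67).
hole: A = −π·14² = -615.75, centroid at (37.00, 48.00).
ΣA = 16635.91 mm²
ΣAx̄ = (9900.00)(55.00) + (4751.66)(55.00) + (2600.00)(131.67) + (-615.75)(37.00) = 1125391.74 mm³
ΣAȳ = (9900.00)(45.00) + (4751.66)(113.34) + (2600.00)(26.67) + (-615.75)(48.00) = 1023843.20 mm³
x̄ = 1125391.74 / 16635.91 = 67.65 mm
ȳ = 1023843.20 / 16635.91 = 61.54 mm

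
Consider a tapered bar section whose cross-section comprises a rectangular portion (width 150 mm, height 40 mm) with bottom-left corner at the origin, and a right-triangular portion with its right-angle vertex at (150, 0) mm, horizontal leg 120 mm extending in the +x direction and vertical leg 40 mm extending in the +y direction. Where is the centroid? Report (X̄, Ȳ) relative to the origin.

rectangular portion: A = 150 × 40 = 6000.00, centroid at (75.00, 20.00).
triangular portion: A = ½·120·40 = 2400.00, centroid at (190.00, 13.33).
ΣA = 8400.00 mm²
ΣAX̄ = (6000.00)(75.00) + (2400.00)(190.00) = 906000.00 mm³
ΣAȲ = (6000.00)(20.00) + (2400.00)(13.33) = 152000.00 mm³
X̄ = 906000.00 / 8400.00 = 107.86 mm
Ȳ = 152000.00 / 8400.00 = 18.10 mm

X̄ = 107.86 mm, Ȳ = 18.10 mm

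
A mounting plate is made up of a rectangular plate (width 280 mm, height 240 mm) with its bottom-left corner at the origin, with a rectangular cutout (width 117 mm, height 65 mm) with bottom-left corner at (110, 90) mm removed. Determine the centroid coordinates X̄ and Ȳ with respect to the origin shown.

X̄ = 136.36 mm, Ȳ = 119.68 mm

Part | A | x̄ᵢ | ȳᵢ | A·x̄ᵢ | A·ȳᵢ
plate | 67200.00 | 140.00 | 120.00 | 9408000.00 | 8064000.00
hole | -7605.00 | 168.50 | 122.50 | -1281442.50 | -931612.50
Σ | 59595.00 |  |  | 8126557.50 | 7132387.50
X̄ = 8126557.50 / 59595.00 = 136.36 mm
Ȳ = 7132387.50 / 59595.00 = 119.68 mm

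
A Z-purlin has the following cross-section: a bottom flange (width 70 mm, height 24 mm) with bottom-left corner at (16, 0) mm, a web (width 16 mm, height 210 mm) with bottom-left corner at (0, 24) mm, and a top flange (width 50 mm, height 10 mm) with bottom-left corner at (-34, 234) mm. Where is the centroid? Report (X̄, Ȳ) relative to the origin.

bottom flange: A = 70 × 24 = 1680.00, centroid at (51.00, 12.00).
web: A = 16 × 210 = 3360.00, centroid at (8.00, 129.00).
top flange: A = 50 × 10 = 500.00, centroid at (-9.00, 239.00).
ΣA = 5540.00 mm², ΣAX̄ = 108060.00 mm³, ΣAȲ = 573100.00 mm³.
X̄ = 108060.00/5540.00 = 19.51 mm; Ȳ = 573100.00/5540.00 = 103.45 mm.

X̄ = 19.51 mm, Ȳ = 103.45 mm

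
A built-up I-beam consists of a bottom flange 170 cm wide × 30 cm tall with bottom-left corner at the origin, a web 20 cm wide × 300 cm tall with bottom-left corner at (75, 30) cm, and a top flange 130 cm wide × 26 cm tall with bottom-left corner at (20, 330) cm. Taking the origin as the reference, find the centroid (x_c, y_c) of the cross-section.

x_c = 85.00 cm, y_c = 159.93 cm

Part | A | x̄ᵢ | ȳᵢ | A·x̄ᵢ | A·ȳᵢ
bottom flange | 5100.00 | 85.00 | 15.00 | 433500.00 | 76500.00
web | 6000.00 | 85.00 | 180.00 | 510000.00 | 1080000.00
top flange | 3380.00 | 85.00 | 343.00 | 287300.00 | 1159340.00
Σ | 14480.00 |  |  | 1230800.00 | 2315840.00
x_c = 1230800.00 / 14480.00 = 85.00 cm
y_c = 2315840.00 / 14480.00 = 159.93 cm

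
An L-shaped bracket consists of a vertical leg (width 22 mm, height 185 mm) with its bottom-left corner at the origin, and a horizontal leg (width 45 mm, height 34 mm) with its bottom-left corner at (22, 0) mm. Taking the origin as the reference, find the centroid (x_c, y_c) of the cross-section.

x_c = 20.15 mm, y_c = 71.87 mm

vertical leg: A = 22 × 185 = 4070.00, centroid at (11.00, 92.50).
horizontal leg: A = 45 × 34 = 1530.00, centroid at (44.50, 17.00).
ΣA = 5600.00 mm²
ΣAx_c = (4070.00)(11.00) + (1530.00)(44.50) = 112855.00 mm³
ΣAy_c = (4070.00)(92.50) + (1530.00)(17.00) = 402485.00 mm³
x_c = 112855.00 / 5600.00 = 20.15 mm
y_c = 402485.00 / 5600.00 = 71.87 mm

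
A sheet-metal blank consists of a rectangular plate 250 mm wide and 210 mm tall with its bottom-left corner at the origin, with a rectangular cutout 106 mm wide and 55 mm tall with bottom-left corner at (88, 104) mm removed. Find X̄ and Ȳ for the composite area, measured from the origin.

X̄ = 123.00 mm, Ȳ = 101.69 mm

plate: A = 250 × 210 = 52500.00, centroid at (125.00, 105.00).
hole: A = −(106 × 55) = -5830.00, centroid at (141.00, 131.50).
ΣA = 46670.00 mm², ΣAX̄ = 5740470.00 mm³, ΣAȲ = 4745855.00 mm³.
X̄ = 5740470.00/46670.00 = 123.00 mm; Ȳ = 4745855.00/46670.00 = 101.69 mm.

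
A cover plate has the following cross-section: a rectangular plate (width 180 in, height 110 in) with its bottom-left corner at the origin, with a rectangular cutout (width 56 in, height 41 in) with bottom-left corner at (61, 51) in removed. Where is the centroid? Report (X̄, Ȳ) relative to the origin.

Part | A | x̄ᵢ | ȳᵢ | A·x̄ᵢ | A·ȳᵢ
plate | 19800.00 | 90.00 | 55.00 | 1782000.00 | 1089000.00
hole | -2296.00 | 89.00 | 71.50 | -204344.00 | -164164.00
Σ | 17504.00 |  |  | 1577656.00 | 924836.00
X̄ = 1577656.00 / 17504.00 = 90.13 in
Ȳ = 924836.00 / 17504.00 = 52.84 in

X̄ = 90.13 in, Ȳ = 52.84 in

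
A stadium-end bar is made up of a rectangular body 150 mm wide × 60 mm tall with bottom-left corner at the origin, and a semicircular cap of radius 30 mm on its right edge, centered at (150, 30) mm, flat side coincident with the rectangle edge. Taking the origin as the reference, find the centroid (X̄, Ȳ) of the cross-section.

X̄ = 86.91 mm, Ȳ = 30.00 mm

Part | A | x̄ᵢ | ȳᵢ | A·x̄ᵢ | A·ȳᵢ
rectangular body | 9000.00 | 75.00 | 30.00 | 675000.00 | 270000.00
semicircular end | 1413.72 | 162.73 | 30.00 | 230057.50 | 42411.50
Σ | 10413.72 |  |  | 905057.50 | 312411.50
X̄ = 905057.50 / 10413.72 = 86.91 mm
Ȳ = 312411.50 / 10413.72 = 30.00 mm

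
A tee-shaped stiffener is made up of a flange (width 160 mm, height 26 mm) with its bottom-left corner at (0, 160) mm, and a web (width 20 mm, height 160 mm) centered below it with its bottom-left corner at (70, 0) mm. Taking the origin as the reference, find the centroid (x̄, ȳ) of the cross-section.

web: A = 20 × 160 = 3200.00, centroid at (80.00, 80.00).
flange: A = 160 × 26 = 4160.00, centroid at (80.00, 173.00).
ΣA = 7360.00 mm²
ΣAx̄ = (3200.00)(80.00) + (4160.00)(80.00) = 588800.00 mm³
ΣAȳ = (3200.00)(80.00) + (4160.00)(173.00) = 975680.00 mm³
x̄ = 588800.00 / 7360.00 = 80.00 mm
ȳ = 975680.00 / 7360.00 = 132.57 mm

x̄ = 80.00 mm, ȳ = 132.57 mm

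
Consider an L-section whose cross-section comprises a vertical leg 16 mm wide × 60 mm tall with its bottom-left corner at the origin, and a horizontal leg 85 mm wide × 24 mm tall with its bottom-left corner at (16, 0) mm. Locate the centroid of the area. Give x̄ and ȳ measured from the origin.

x̄ = 42.34 mm, ȳ = 17.76 mm

Part | A | x̄ᵢ | ȳᵢ | A·x̄ᵢ | A·ȳᵢ
vertical leg | 960.00 | 8.00 | 30.00 | 7680.00 | 28800.00
horizontal leg | 2040.00 | 58.50 | 12.00 | 119340.00 | 24480.00
Σ | 3000.00 |  |  | 127020.00 | 53280.00
x̄ = 127020.00 / 3000.00 = 42.34 mm
ȳ = 53280.00 / 3000.00 = 17.76 mm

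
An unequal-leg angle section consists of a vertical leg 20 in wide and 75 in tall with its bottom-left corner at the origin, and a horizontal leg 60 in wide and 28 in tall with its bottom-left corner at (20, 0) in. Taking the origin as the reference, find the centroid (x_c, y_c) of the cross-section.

Part | A | x̄ᵢ | ȳᵢ | A·x̄ᵢ | A·ȳᵢ
vertical leg | 1500.00 | 10.00 | 37.50 | 15000.00 | 56250.00
horizontal leg | 1680.00 | 50.00 | 14.00 | 84000.00 | 23520.00
Σ | 3180.00 |  |  | 99000.00 | 79770.00
x_c = 99000.00 / 3180.00 = 31.13 in
y_c = 79770.00 / 3180.00 = 25.08 in

x_c = 31.13 in, y_c = 25.08 in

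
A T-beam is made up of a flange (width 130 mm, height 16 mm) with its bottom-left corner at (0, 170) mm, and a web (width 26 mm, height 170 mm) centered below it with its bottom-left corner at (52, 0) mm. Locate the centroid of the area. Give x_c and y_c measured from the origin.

x_c = 65.00 mm, y_c = 114.76 mm

web: A = 26 × 170 = 4420.00, centroid at (65.00, 85.00).
flange: A = 130 × 16 = 2080.00, centroid at (65.00, 178.00).
ΣA = 6500.00 mm²
ΣAx_c = (4420.00)(65.00) + (2080.00)(65.00) = 422500.00 mm³
ΣAy_c = (4420.00)(85.00) + (2080.00)(178.00) = 745940.00 mm³
x_c = 422500.00 / 6500.00 = 65.00 mm
y_c = 745940.00 / 6500.00 = 114.76 mm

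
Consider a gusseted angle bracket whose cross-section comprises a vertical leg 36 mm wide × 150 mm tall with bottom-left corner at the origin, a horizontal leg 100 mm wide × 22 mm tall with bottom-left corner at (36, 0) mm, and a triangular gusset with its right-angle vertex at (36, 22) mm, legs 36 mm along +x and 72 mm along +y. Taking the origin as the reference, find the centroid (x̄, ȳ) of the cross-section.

x̄ = 39.19 mm, ȳ = 54.95 mm

Part | A | x̄ᵢ | ȳᵢ | A·x̄ᵢ | A·ȳᵢ
vertical leg | 5400.00 | 18.00 | 75.00 | 97200.00 | 405000.00
horizontal leg | 2200.00 | 86.00 | 11.00 | 189200.00 | 24200.00
gusset | 1296.00 | 48.00 | 46.00 | 62208.00 | 59616.00
Σ | 8896.00 |  |  | 348608.00 | 488816.00
x̄ = 348608.00 / 8896.00 = 39.19 mm
ȳ = 488816.00 / 8896.00 = 54.95 mm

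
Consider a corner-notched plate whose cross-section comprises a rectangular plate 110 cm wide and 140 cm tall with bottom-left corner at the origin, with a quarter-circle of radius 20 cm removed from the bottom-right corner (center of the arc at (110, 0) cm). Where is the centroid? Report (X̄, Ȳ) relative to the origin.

X̄ = 54.03 cm, Ȳ = 71.28 cm

Part | A | x̄ᵢ | ȳᵢ | A·x̄ᵢ | A·ȳᵢ
plate | 15400.00 | 55.00 | 70.00 | 847000.00 | 1078000.00
removed quarter-circle | -314.16 | 101.51 | 8.49 | -31890.85 | -2666.67
Σ | 15085.84 |  |  | 815109.15 | 1075333.33
X̄ = 815109.15 / 15085.84 = 54.03 cm
Ȳ = 1075333.33 / 15085.84 = 71.28 cm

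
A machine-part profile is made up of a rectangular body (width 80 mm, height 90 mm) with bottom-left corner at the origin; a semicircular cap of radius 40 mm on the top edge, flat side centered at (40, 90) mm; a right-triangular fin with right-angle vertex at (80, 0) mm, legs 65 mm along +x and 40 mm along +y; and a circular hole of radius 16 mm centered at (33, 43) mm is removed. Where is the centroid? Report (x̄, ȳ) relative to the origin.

x̄ = 48.40 mm, ȳ = 56.38 mm

rectangular body: A = 80 × 90 = 7200.00, centroid at (40.00, 45.00).
semicircular top: A = ½π·40² = 2513.27, centroid at (40.00, 106.98).
triangular fin: A = ½·65·40 = 1300.00, centroid at (101.67, 13.33).
hole: A = −π·16² = -804.25, centroid at (33.00, 43.00).
ΣA = 10209.03 mm², ΣAx̄ = 494157.46 mm³, ΣAȳ = 575612.02 mm³.
x̄ = 494157.46/10209.03 = 48.40 mm; ȳ = 575612.02/10209.03 = 56.38 mm.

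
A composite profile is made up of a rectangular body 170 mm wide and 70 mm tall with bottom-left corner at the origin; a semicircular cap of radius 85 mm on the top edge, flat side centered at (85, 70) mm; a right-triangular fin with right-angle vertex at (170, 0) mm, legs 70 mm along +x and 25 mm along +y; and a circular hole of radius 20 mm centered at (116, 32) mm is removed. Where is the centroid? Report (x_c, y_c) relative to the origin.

x_c = 87.44 mm, y_c = 69.42 mm

rectangular body: A = 170 × 70 = 11900.00, centroid at (85.00, 35.00).
semicircular top: A = ½π·85² = 11349.00, centroid at (85.00, 106.08).
triangular fin: A = ½·70·25 = 875.00, centroid at (193.33, 8.33).
hole: A = −π·20² = -1256.64, centroid at (116.00, 32.00).
ΣA = 22867.37 mm²
ΣAx_c = (11900.00)(85.00) + (11349.00)(85.00) + (875.00)(193.33) + (-1256.64)(116.00) = 1999562.06 mm³
ΣAy_c = (11900.00)(35.00) + (11349.00)(106.08) + (875.00)(8.33) + (-1256.64)(32.00) = 1587426.19 mm³
x_c = 1999562.06 / 22867.37 = 87.44 mm
y_c = 1587426.19 / 22867.37 = 69.42 mm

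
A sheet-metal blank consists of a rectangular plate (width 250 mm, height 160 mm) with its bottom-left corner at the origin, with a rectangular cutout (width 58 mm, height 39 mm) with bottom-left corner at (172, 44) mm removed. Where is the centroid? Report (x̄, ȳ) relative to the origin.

x̄ = 120.44 mm, ȳ = 80.99 mm

Part | A | x̄ᵢ | ȳᵢ | A·x̄ᵢ | A·ȳᵢ
plate | 40000.00 | 125.00 | 80.00 | 5000000.00 | 3200000.00
hole | -2262.00 | 201.00 | 63.50 | -454662.00 | -143637.00
Σ | 37738.00 |  |  | 4545338.00 | 3056363.00
x̄ = 4545338.00 / 37738.00 = 120.44 mm
ȳ = 3056363.00 / 37738.00 = 80.99 mm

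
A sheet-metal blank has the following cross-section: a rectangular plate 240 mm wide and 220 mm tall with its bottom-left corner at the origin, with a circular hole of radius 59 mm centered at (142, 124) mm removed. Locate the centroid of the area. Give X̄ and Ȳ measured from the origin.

plate: A = 240 × 220 = 52800.00, centroid at (120.00, 110.00).
hole: A = −π·59² = -10935.88, centroid at (142.00, 124.00).
ΣA = 41864.12 mm², ΣAX̄ = 4783104.47 mm³, ΣAȲ = 4451950.38 mm³.
X̄ = 4783104.47/41864.12 = 114.25 mm; Ȳ = 4451950.38/41864.12 = 106.34 mm.

X̄ = 114.25 mm, Ȳ = 106.34 mm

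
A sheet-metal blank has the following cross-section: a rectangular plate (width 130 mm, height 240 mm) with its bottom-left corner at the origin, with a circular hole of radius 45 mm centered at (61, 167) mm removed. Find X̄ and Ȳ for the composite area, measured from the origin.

plate: A = 130 × 240 = 31200.00, centroid at (65.00, 120.00).
hole: A = −π·45² = -6361.73, centroid at (61.00, 167.00).
ΣA = 24838.27 mm², ΣAX̄ = 1639934.77 mm³, ΣAȲ = 2681591.90 mm³.
X̄ = 1639934.77/24838.27 = 66.02 mm; Ȳ = 2681591.90/24838.27 = 107.96 mm.

X̄ = 66.02 mm, Ȳ = 107.96 mm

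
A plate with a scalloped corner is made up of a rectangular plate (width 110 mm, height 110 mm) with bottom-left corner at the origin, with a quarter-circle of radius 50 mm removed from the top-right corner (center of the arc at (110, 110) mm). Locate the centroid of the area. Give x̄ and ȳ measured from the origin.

plate: A = 110 × 110 = 12100.00, centroid at (55.00, 55.00).
removed quarter-circle: A = −¼π·50² = -1963.50, centroid at (88.78, 88.78).
ΣA = 10136.50 mm²
ΣAx̄ = (12100.00)(55.00) + (-1963.50)(88.78) = 491182.17 mm³
ΣAȳ = (12100.00)(55.00) + (-1963.50)(88.78) = 491182.17 mm³
x̄ = 491182.17 / 10136.50 = 48.46 mm
ȳ = 491182.17 / 10136.50 = 48.46 mm

x̄ = 48.46 mm, ȳ = 48.46 mm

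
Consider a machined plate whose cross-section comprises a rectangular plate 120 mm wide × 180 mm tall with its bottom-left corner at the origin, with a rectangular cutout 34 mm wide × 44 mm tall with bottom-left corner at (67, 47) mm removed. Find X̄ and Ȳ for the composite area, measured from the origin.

plate: A = 120 × 180 = 21600.00, centroid at (60.00, 90.00).
hole: A = −(34 × 44) = -1496.00, centroid at (84.00, 69.00).
ΣA = 20104.00 mm², ΣAX̄ = 1170336.00 mm³, ΣAȲ = 1840776.00 mm³.
X̄ = 1170336.00/20104.00 = 58.21 mm; Ȳ = 1840776.00/20104.00 = 91.56 mm.

X̄ = 58.21 mm, Ȳ = 91.56 mm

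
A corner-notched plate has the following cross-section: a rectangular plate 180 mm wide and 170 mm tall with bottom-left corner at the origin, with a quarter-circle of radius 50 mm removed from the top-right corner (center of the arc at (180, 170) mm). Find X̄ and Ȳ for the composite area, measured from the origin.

plate: A = 180 × 170 = 30600.00, centroid at (90.00, 85.00).
removed quarter-circle: A = −¼π·50² = -1963.50, centroid at (158.78, 148.78).
ΣA = 28636.50 mm²
ΣAX̄ = (30600.00)(90.00) + (-1963.50)(158.78) = 2442237.49 mm³
ΣAȲ = (30600.00)(85.00) + (-1963.50)(148.78) = 2308872.45 mm³
X̄ = 2442237.49 / 28636.50 = 85.28 mm
Ȳ = 2308872.45 / 28636.50 = 80.63 mm

X̄ = 85.28 mm, Ȳ = 80.63 mm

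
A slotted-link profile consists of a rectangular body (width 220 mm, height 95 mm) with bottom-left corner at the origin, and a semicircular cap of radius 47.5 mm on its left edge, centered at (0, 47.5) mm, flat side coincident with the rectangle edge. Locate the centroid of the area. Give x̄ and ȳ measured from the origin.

rectangular body: A = 220 × 95 = 20900.00, centroid at (110.00, 47.50).
semicircular end: A = ½π·47.5² = 3544.11, centroid at (-20.16, 47.50).
ΣA = 24444.11 mm²
ΣAx̄ = (20900.00)(110.00) + (3544.11)(-20.16) = 2227552.08 mm³
ΣAȳ = (20900.00)(47.50) + (3544.11)(47.50) = 1161095.19 mm³
x̄ = 2227552.08 / 24444.11 = 91.13 mm
ȳ = 1161095.19 / 24444.11 = 47.50 mm

x̄ = 91.13 mm, ȳ = 47.50 mm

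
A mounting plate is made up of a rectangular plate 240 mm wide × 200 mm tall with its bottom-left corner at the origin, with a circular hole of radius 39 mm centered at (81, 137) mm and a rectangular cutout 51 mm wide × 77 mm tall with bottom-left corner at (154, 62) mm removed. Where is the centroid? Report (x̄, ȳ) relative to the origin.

x̄ = 118.80 mm, ȳ = 95.45 mm

plate: A = 240 × 200 = 48000.00, centroid at (120.00, 100.00).
hole 1: A = −π·39² = -4778.36, centroid at (81.00, 137.00).
hole 2: A = −(51 × 77) = -3927.00, centroid at (179.50, 100.50).
ΣA = 39294.64 mm²
ΣAx̄ = (48000.00)(120.00) + (-4778.36)(81.00) + (-3927.00)(179.50) = 4668056.14 mm³
ΣAȳ = (48000.00)(100.00) + (-4778.36)(137.00) + (-3927.00)(100.50) = 3750700.85 mm³
x̄ = 4668056.14 / 39294.64 = 118.80 mm
ȳ = 3750700.85 / 39294.64 = 95.45 mm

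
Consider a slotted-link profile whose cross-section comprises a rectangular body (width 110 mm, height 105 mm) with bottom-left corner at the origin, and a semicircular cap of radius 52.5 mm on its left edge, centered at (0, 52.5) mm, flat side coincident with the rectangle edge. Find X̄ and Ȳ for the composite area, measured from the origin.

rectangular body: A = 110 × 105 = 11550.00, centroid at (55.00, 52.50).
semicircular end: A = ½π·52.5² = 4329.51, centroid at (-22.28, 52.50).
ΣA = 15879.51 mm²
ΣAX̄ = (11550.00)(55.00) + (4329.51)(-22.28) = 538781.25 mm³
ΣAȲ = (11550.00)(52.50) + (4329.51)(52.50) = 833674.14 mm³
X̄ = 538781.25 / 15879.51 = 33.93 mm
Ȳ = 833674.14 / 15879.51 = 52.50 mm

X̄ = 33.93 mm, Ȳ = 52.50 mm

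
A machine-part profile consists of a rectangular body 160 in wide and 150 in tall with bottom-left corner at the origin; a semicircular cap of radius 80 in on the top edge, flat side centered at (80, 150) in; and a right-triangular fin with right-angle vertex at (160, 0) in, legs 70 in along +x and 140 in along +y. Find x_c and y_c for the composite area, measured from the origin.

Part | A | x̄ᵢ | ȳᵢ | A·x̄ᵢ | A·ȳᵢ
rectangular body | 24000.00 | 80.00 | 75.00 | 1920000.00 | 1800000.00
semicircular top | 10053.10 | 80.00 | 183.95 | 804247.72 | 1849297.81
triangular fin | 4900.00 | 183.33 | 46.67 | 898333.33 | 228666.67
Σ | 38953.10 |  |  | 3622581.05 | 3877964.47
x_c = 3622581.05 / 38953.10 = 93.00 in
y_c = 3877964.47 / 38953.10 = 99.55 in

x_c = 93.00 in, y_c = 99.55 in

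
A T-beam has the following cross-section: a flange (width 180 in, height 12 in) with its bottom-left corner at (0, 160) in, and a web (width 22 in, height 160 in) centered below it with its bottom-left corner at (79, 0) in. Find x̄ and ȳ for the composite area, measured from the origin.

Part | A | x̄ᵢ | ȳᵢ | A·x̄ᵢ | A·ȳᵢ
web | 3520.00 | 90.00 | 80.00 | 316800.00 | 281600.00
flange | 2160.00 | 90.00 | 166.00 | 194400.00 | 358560.00
Σ | 5680.00 |  |  | 511200.00 | 640160.00
x̄ = 511200.00 / 5680.00 = 90.00 in
ȳ = 640160.00 / 5680.00 = 112.70 in

x̄ = 90.00 in, ȳ = 112.70 in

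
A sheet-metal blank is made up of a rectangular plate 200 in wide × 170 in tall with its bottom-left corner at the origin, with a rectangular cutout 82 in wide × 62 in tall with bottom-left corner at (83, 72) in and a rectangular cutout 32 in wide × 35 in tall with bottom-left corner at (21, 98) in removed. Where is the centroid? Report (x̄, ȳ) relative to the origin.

plate: A = 200 × 170 = 34000.00, centroid at (100.00, 85.00).
hole 1: A = −(82 × 62) = -5084.00, centroid at (124.00, 103.00).
hole 2: A = −(32 × 35) = -1120.00, centroid at (37.00, 115.50).
ΣA = 27796.00 in²
ΣAx̄ = (34000.00)(100.00) + (-5084.00)(124.00) + (-1120.00)(37.00) = 2728144.00 in³
ΣAȳ = (34000.00)(85.00) + (-5084.00)(103.00) + (-1120.00)(115.50) = 2236988.00 in³
x̄ = 2728144.00 / 27796.00 = 98.15 in
ȳ = 2236988.00 / 27796.00 = 80.48 in

x̄ = 98.15 in, ȳ = 80.48 in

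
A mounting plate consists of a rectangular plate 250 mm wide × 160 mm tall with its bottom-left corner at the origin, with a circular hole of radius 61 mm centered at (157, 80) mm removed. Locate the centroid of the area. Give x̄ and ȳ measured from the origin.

Part | A | x̄ᵢ | ȳᵢ | A·x̄ᵢ | A·ȳᵢ
plate | 40000.00 | 125.00 | 80.00 | 5000000.00 | 3200000.00
hole | -11689.87 | 157.00 | 80.00 | -1835309.00 | -935189.30
Σ | 28310.13 |  |  | 3164691.00 | 2264810.70
x̄ = 3164691.00 / 28310.13 = 111.79 mm
ȳ = 2264810.70 / 28310.13 = 80.00 mm

x̄ = 111.79 mm, ȳ = 80.00 mm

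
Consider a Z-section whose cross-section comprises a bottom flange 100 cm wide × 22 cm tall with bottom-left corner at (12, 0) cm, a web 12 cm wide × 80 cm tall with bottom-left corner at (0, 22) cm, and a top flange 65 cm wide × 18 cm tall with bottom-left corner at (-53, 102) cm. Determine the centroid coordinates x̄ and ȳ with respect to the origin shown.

x̄ = 27.29 cm, ȳ = 49.33 cm

Part | A | x̄ᵢ | ȳᵢ | A·x̄ᵢ | A·ȳᵢ
bottom flange | 2200.00 | 62.00 | 11.00 | 136400.00 | 24200.00
web | 960.00 | 6.00 | 62.00 | 5760.00 | 59520.00
top flange | 1170.00 | -20.50 | 111.00 | -23985.00 | 129870.00
Σ | 4330.00 |  |  | 118175.00 | 213590.00
x̄ = 118175.00 / 4330.00 = 27.29 cm
ȳ = 213590.00 / 4330.00 = 49.33 cm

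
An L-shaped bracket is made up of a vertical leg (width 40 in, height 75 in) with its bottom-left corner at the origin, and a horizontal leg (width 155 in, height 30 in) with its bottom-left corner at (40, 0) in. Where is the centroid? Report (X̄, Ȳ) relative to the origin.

X̄ = 79.26 in, Ȳ = 23.82 in

Part | A | x̄ᵢ | ȳᵢ | A·x̄ᵢ | A·ȳᵢ
vertical leg | 3000.00 | 20.00 | 37.50 | 60000.00 | 112500.00
horizontal leg | 4650.00 | 117.50 | 15.00 | 546375.00 | 69750.00
Σ | 7650.00 |  |  | 606375.00 | 182250.00
X̄ = 606375.00 / 7650.00 = 79.26 in
Ȳ = 182250.00 / 7650.00 = 23.82 in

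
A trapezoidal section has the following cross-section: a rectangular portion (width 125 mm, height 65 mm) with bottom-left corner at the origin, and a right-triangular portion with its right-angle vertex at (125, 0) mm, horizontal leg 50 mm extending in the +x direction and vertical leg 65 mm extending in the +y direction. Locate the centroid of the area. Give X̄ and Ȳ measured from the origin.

X̄ = 75.69 mm, Ȳ = 30.69 mm

rectangular portion: A = 125 × 65 = 8125.00, centroid at (62.50, 32.50).
triangular portion: A = ½·50·65 = 1625.00, centroid at (141.67, 21.67).
ΣA = 9750.00 mm², ΣAX̄ = 738020.83 mm³, ΣAȲ = 299270.83 mm³.
X̄ = 738020.83/9750.00 = 75.69 mm; Ȳ = 299270.83/9750.00 = 30.69 mm.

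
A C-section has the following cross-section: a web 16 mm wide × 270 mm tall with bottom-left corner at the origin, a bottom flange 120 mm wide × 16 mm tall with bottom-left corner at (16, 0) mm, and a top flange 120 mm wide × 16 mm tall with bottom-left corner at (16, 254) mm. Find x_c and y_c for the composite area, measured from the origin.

x_c = 40.00 mm, y_c = 135.00 mm

Part | A | x̄ᵢ | ȳᵢ | A·x̄ᵢ | A·ȳᵢ
web | 4320.00 | 8.00 | 135.00 | 34560.00 | 583200.00
bottom flange | 1920.00 | 76.00 | 8.00 | 145920.00 | 15360.00
top flange | 1920.00 | 76.00 | 262.00 | 145920.00 | 503040.00
Σ | 8160.00 |  |  | 326400.00 | 1101600.00
x_c = 326400.00 / 8160.00 = 40.00 mm
y_c = 1101600.00 / 8160.00 = 135.00 mm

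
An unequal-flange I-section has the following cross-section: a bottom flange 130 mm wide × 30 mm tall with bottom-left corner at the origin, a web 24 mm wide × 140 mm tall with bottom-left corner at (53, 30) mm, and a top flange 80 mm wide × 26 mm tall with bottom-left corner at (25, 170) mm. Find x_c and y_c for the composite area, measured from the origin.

bottom flange: A = 130 × 30 = 3900.00, centroid at (65.00, 15.00).
web: A = 24 × 140 = 3360.00, centroid at (65.00, 100.00).
top flange: A = 80 × 26 = 2080.00, centroid at (65.00, 183.00).
ΣA = 9340.00 mm²
ΣAx_c = (3900.00)(65.00) + (3360.00)(65.00) + (2080.00)(65.00) = 607100.00 mm³
ΣAy_c = (3900.00)(15.00) + (3360.00)(100.00) + (2080.00)(183.00) = 775140.00 mm³
x_c = 607100.00 / 9340.00 = 65.00 mm
y_c = 775140.00 / 9340.00 = 82.99 mm

x_c = 65.00 mm, y_c = 82.99 mm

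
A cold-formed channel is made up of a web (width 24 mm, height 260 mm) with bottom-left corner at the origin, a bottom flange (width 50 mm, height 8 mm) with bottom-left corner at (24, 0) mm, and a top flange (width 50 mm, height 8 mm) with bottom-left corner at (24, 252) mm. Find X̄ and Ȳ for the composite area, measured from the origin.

X̄ = 16.20 mm, Ȳ = 130.00 mm

web: A = 24 × 260 = 6240.00, centroid at (12.00, 130.00).
bottom flange: A = 50 × 8 = 400.00, centroid at (49.00, 4.00).
top flange: A = 50 × 8 = 400.00, centroid at (49.00, 256.00).
ΣA = 7040.00 mm²
ΣAX̄ = (6240.00)(12.00) + (400.00)(49.00) + (400.00)(49.00) = 114080.00 mm³
ΣAȲ = (6240.00)(130.00) + (400.00)(4.00) + (400.00)(256.00) = 915200.00 mm³
X̄ = 114080.00 / 7040.00 = 16.20 mm
Ȳ = 915200.00 / 7040.00 = 130.00 mm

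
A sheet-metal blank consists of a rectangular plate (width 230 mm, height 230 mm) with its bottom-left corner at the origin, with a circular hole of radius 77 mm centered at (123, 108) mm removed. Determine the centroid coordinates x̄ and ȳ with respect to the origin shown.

x̄ = 110.65 mm, ȳ = 118.80 mm

plate: A = 230 × 230 = 52900.00, centroid at (115.00, 115.00).
hole: A = −π·77² = -18626.50, centroid at (123.00, 108.00).
ΣA = 34273.50 mm²
ΣAx̄ = (52900.00)(115.00) + (-18626.50)(123.00) = 3792440.15 mm³
ΣAȳ = (52900.00)(115.00) + (-18626.50)(108.00) = 4071837.69 mm³
x̄ = 3792440.15 / 34273.50 = 110.65 mm
ȳ = 4071837.69 / 34273.50 = 118.80 mm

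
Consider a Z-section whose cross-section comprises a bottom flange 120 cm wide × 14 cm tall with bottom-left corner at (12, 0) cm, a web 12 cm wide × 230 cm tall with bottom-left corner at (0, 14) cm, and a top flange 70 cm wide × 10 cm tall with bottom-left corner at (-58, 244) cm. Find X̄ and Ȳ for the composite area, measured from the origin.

bottom flange: A = 120 × 14 = 1680.00, centroid at (72.00, 7.00).
web: A = 12 × 230 = 2760.00, centroid at (6.00, 129.00).
top flange: A = 70 × 10 = 700.00, centroid at (-23.00, 249.00).
ΣA = 5140.00 cm²
ΣAX̄ = (1680.00)(72.00) + (2760.00)(6.00) + (700.00)(-23.00) = 121420.00 cm³
ΣAȲ = (1680.00)(7.00) + (2760.00)(129.00) + (700.00)(249.00) = 542100.00 cm³
X̄ = 121420.00 / 5140.00 = 23.62 cm
Ȳ = 542100.00 / 5140.00 = 105.47 cm

X̄ = 23.62 cm, Ȳ = 105.47 cm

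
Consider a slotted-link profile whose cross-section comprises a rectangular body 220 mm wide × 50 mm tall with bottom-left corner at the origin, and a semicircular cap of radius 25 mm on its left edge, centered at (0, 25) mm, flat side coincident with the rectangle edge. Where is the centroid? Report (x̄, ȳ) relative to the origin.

x̄ = 100.12 mm, ȳ = 25.00 mm

Part | A | x̄ᵢ | ȳᵢ | A·x̄ᵢ | A·ȳᵢ
rectangular body | 11000.00 | 110.00 | 25.00 | 1210000.00 | 275000.00
semicircular end | 981.75 | -10.61 | 25.00 | -10416.67 | 24543.69
Σ | 11981.75 |  |  | 1199583.33 | 299543.69
x̄ = 1199583.33 / 11981.75 = 100.12 mm
ȳ = 299543.69 / 11981.75 = 25.00 mm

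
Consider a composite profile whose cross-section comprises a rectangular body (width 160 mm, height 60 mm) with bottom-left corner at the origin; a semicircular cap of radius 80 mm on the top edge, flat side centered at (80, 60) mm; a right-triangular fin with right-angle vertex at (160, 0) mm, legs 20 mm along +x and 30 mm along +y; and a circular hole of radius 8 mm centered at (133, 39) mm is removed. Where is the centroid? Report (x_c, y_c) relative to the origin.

x_c = 80.78 mm, y_c = 62.15 mm

rectangular body: A = 160 × 60 = 9600.00, centroid at (80.00, 30.00).
semicircular top: A = ½π·80² = 10053.10, centroid at (80.00, 93.95).
triangular fin: A = ½·20·30 = 300.00, centroid at (166.67, 10.00).
hole: A = −π·8² = -201.06, centroid at (133.00, 39.00).
ΣA = 19752.03 mm², ΣAx_c = 1595506.48 mm³, ΣAy_c = 1227677.71 mm³.
x_c = 1595506.48/19752.03 = 80.78 mm; y_c = 1227677.71/19752.03 = 62.15 mm.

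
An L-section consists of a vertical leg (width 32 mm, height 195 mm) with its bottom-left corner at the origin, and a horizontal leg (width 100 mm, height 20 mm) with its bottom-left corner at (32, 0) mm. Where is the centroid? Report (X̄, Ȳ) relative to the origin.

X̄ = 32.02 mm, Ȳ = 76.26 mm

Part | A | x̄ᵢ | ȳᵢ | A·x̄ᵢ | A·ȳᵢ
vertical leg | 6240.00 | 16.00 | 97.50 | 99840.00 | 608400.00
horizontal leg | 2000.00 | 82.00 | 10.00 | 164000.00 | 20000.00
Σ | 8240.00 |  |  | 263840.00 | 628400.00
X̄ = 263840.00 / 8240.00 = 32.02 mm
Ȳ = 628400.00 / 8240.00 = 76.26 mm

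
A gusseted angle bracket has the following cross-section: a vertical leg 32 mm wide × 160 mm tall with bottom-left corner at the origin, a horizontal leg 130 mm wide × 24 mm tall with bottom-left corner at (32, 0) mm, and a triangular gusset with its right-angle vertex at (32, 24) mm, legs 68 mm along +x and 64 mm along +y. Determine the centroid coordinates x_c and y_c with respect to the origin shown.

x_c = 48.34 mm, y_c = 52.39 mm

Part | A | x̄ᵢ | ȳᵢ | A·x̄ᵢ | A·ȳᵢ
vertical leg | 5120.00 | 16.00 | 80.00 | 81920.00 | 409600.00
horizontal leg | 3120.00 | 97.00 | 12.00 | 302640.00 | 37440.00
gusset | 2176.00 | 54.67 | 45.33 | 118954.67 | 98645.33
Σ | 10416.00 |  |  | 503514.67 | 545685.33
x_c = 503514.67 / 10416.00 = 48.34 mm
y_c = 545685.33 / 10416.00 = 52.39 mm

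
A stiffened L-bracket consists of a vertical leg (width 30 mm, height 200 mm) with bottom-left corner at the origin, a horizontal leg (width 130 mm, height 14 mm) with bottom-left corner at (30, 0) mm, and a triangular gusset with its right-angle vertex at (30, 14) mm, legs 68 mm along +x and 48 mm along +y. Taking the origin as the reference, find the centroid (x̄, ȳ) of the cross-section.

vertical leg: A = 30 × 200 = 6000.00, centroid at (15.00, 100.00).
horizontal leg: A = 130 × 14 = 1820.00, centroid at (95.00, 7.00).
gusset: A = ½·68·48 = 1632.00, centroid at (52.67, 30.00).
ΣA = 9452.00 mm²
ΣAx̄ = (6000.00)(15.00) + (1820.00)(95.00) + (1632.00)(52.67) = 348852.00 mm³
ΣAȳ = (6000.00)(100.00) + (1820.00)(7.00) + (1632.00)(30.00) = 661700.00 mm³
x̄ = 348852.00 / 9452.00 = 36.91 mm
ȳ = 661700.00 / 9452.00 = 70.01 mm

x̄ = 36.91 mm, ȳ = 70.01 mm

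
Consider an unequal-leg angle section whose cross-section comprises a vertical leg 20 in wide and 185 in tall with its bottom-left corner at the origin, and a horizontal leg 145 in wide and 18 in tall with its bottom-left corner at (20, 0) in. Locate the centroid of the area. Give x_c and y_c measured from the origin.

x_c = 44.12 in, y_c = 57.96 in

vertical leg: A = 20 × 185 = 3700.00, centroid at (10.00, 92.50).
horizontal leg: A = 145 × 18 = 2610.00, centroid at (92.50, 9.00).
ΣA = 6310.00 in²
ΣAx_c = (3700.00)(10.00) + (2610.00)(92.50) = 278425.00 in³
ΣAy_c = (3700.00)(92.50) + (2610.00)(9.00) = 365740.00 in³
x_c = 278425.00 / 6310.00 = 44.12 in
y_c = 365740.00 / 6310.00 = 57.96 in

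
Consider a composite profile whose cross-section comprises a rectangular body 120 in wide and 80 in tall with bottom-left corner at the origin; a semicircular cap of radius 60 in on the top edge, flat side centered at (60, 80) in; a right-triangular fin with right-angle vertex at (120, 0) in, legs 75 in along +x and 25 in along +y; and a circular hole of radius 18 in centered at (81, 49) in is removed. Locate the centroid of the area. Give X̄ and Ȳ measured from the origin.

X̄ = 63.84 in, Ȳ = 61.84 in

Part | A | x̄ᵢ | ȳᵢ | A·x̄ᵢ | A·ȳᵢ
rectangular body | 9600.00 | 60.00 | 40.00 | 576000.00 | 384000.00
semicircular top | 5654.87 | 60.00 | 105.46 | 339292.01 | 596389.34
triangular fin | 937.50 | 145.00 | 8.33 | 135937.50 | 7812.50
hole | -1017.88 | 81.00 | 49.00 | -82447.96 | -49875.92
Σ | 15174.49 |  |  | 968781.55 | 938325.92
X̄ = 968781.55 / 15174.49 = 63.84 in
Ȳ = 938325.92 / 15174.49 = 61.84 in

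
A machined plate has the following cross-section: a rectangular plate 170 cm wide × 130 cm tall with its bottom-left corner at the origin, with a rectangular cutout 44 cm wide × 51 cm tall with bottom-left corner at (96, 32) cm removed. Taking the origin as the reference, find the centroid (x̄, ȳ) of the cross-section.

x̄ = 81.27 cm, ȳ = 65.85 cm

Part | A | x̄ᵢ | ȳᵢ | A·x̄ᵢ | A·ȳᵢ
plate | 22100.00 | 85.00 | 65.00 | 1878500.00 | 1436500.00
hole | -2244.00 | 118.00 | 57.50 | -264792.00 | -129030.00
Σ | 19856.00 |  |  | 1613708.00 | 1307470.00
x̄ = 1613708.00 / 19856.00 = 81.27 cm
ȳ = 1307470.00 / 19856.00 = 65.85 cm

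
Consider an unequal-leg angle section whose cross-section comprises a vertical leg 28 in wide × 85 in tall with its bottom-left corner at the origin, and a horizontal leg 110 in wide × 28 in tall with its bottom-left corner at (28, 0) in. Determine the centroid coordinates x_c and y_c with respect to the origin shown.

x_c = 52.92 in, y_c = 26.42 in

vertical leg: A = 28 × 85 = 2380.00, centroid at (14.00, 42.50).
horizontal leg: A = 110 × 28 = 3080.00, centroid at (83.00, 14.00).
ΣA = 5460.00 in²
ΣAx_c = (2380.00)(14.00) + (3080.00)(83.00) = 288960.00 in³
ΣAy_c = (2380.00)(42.50) + (3080.00)(14.00) = 144270.00 in³
x_c = 288960.00 / 5460.00 = 52.92 in
y_c = 144270.00 / 5460.00 = 26.42 in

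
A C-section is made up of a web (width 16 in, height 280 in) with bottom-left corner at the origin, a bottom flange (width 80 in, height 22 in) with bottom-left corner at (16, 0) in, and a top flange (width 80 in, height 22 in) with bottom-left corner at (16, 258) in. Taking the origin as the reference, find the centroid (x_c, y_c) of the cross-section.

web: A = 16 × 280 = 4480.00, centroid at (8.00, 140.00).
bottom flange: A = 80 × 22 = 1760.00, centroid at (56.00, 11.00).
top flange: A = 80 × 22 = 1760.00, centroid at (56.00, 269.00).
ΣA = 8000.00 in², ΣAx_c = 232960.00 in³, ΣAy_c = 1120000.00 in³.
x_c = 232960.00/8000.00 = 29.12 in; y_c = 1120000.00/8000.00 = 140.00 in.

x_c = 29.12 in, y_c = 140.00 in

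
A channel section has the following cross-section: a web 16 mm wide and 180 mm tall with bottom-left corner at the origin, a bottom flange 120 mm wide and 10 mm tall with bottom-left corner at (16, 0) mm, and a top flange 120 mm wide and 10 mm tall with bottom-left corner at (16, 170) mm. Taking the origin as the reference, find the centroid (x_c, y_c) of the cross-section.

Part | A | x̄ᵢ | ȳᵢ | A·x̄ᵢ | A·ȳᵢ
web | 2880.00 | 8.00 | 90.00 | 23040.00 | 259200.00
bottom flange | 1200.00 | 76.00 | 5.00 | 91200.00 | 6000.00
top flange | 1200.00 | 76.00 | 175.00 | 91200.00 | 210000.00
Σ | 5280.00 |  |  | 205440.00 | 475200.00
x_c = 205440.00 / 5280.00 = 38.91 mm
y_c = 475200.00 / 5280.00 = 90.00 mm

x_c = 38.91 mm, y_c = 90.00 mm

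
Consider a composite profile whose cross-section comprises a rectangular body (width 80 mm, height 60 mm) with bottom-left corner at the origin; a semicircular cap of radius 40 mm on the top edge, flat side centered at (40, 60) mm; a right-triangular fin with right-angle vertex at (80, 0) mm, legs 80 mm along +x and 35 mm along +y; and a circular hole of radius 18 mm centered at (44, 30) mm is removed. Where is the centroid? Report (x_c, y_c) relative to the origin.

Part | A | x̄ᵢ | ȳᵢ | A·x̄ᵢ | A·ȳᵢ
rectangular body | 4800.00 | 40.00 | 30.00 | 192000.00 | 144000.00
semicircular top | 2513.27 | 40.00 | 76.98 | 100530.96 | 193463.11
triangular fin | 1400.00 | 106.67 | 11.67 | 149333.33 | 16333.33
hole | -1017.88 | 44.00 | 30.00 | -44786.54 | -30536.28
Σ | 7695.40 |  |  | 397077.75 | 323260.17
x_c = 397077.75 / 7695.40 = 51.60 mm
y_c = 323260.17 / 7695.40 = 42.01 mm

x_c = 51.60 mm, y_c = 42.01 mm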